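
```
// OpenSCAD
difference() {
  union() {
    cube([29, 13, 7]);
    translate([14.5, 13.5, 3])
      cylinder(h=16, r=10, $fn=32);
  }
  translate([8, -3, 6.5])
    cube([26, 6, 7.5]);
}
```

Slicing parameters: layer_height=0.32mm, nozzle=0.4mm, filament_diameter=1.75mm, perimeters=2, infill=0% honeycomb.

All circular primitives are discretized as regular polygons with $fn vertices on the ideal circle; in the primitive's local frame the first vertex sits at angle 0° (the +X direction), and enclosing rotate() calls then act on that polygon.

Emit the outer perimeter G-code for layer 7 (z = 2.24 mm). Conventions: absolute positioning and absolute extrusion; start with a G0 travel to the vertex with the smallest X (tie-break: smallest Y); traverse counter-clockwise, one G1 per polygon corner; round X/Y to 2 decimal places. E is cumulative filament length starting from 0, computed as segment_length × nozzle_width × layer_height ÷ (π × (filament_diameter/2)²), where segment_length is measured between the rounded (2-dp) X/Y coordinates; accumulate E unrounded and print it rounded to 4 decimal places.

G0 X0.00 Y0.00 Z2.24
G1 X29.00 Y0.00 E1.5433
G1 X29.00 Y13.00 E2.2351
G1 X0.00 Y13.00 E3.7784
G1 X0.00 Y0.00 E4.4702

At z = 2.24 mm: the 29×13 cube contributes its full rectangle; the cylinder at (14.5, 13.5) is not intersected at this z (z outside [3, 19]); Merging all regions: only the 29×13 cube is present, so the union is just that shape — 1 connected region; the cube at (8, -3) is absent (z outside [6.5, 14]); Subtracting the remaining from the first: none of the subtracted shapes is present at this height, so that combined region is unchanged — 1 connected region. The outline is a single polygon with 4 vertices. Extrusion per mm of travel: 0.4 × 0.32 / (π × 0.875²) = 0.053216. Accumulating E over each segment gives final E = 4.4702.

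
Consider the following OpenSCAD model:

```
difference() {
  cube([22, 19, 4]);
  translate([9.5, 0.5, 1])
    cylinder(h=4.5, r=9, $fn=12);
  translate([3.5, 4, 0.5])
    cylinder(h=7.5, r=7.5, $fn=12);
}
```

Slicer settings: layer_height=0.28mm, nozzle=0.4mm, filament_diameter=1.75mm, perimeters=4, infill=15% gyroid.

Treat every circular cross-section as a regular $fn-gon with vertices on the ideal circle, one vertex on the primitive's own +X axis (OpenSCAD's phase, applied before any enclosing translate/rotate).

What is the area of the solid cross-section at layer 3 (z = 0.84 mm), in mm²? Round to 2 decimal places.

309.37 mm²

At z = 0.84 mm: the cube (footprint 22×19) is included at this height (area 418.00 mm²); the cylinder at (9.5, 0.5) is not intersected at this z (z outside [1, 5.5]); the r=7.5 cylinder at (3.5, 4) contributes a regular 12-gon of circumradius 7.5 (area = (12/2)·7.500²·sin(360°/12) = 168.75 mm²); After the difference (first − rest): starting from the 22×19 cube (418.00 mm²), the r=7.5 cylinder at (3.5, 4) partially overlaps it — only the 108.63 mm² overlap (of its 168.75 mm²) is removed, clipping the outline — area = 309.37 mm². Overall, the cross-section is a single solid region. Net area = 309.37 mm².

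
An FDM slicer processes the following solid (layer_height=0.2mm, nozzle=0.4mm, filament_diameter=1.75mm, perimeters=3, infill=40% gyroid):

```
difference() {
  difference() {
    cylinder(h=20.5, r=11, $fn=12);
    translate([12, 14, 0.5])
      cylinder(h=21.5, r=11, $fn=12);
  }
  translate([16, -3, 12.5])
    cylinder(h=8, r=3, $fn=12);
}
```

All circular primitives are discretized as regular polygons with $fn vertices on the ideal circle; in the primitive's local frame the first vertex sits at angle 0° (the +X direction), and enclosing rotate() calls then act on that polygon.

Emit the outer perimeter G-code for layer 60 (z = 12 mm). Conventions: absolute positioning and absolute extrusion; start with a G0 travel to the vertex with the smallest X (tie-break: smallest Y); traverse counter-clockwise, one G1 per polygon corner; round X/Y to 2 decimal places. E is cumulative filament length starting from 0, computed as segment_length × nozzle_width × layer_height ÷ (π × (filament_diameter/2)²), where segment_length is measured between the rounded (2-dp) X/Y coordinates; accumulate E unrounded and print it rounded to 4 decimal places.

At z = 12 mm: the cylinder: section is a regular 12-gon, circumradius r=11; the r=11 cylinder at (12, 14) contributes a regular 12-gon of circumradius 11; Subtracting the remaining from the first: starting from the r=11 cylinder, the r=11 cylinder at (12, 14) partially overlaps it — only the 22.85 mm² overlap (of its 363.00 mm²) is removed, clipping the outline — 1 connected region; the cylinder at (16, -3) is absent (z outside [12.5, 20.5]); After the difference (first − rest): none of the subtracted shapes is present at this height, so that combined region is unchanged — 1 connected region. The outline is a single polygon with 14 vertices. Extrusion per mm of travel: 0.4 × 0.2 / (π × 0.875²) = 0.033260. Accumulating E over each segment gives final E = 2.2731.

G0 X-11.00 Y0.00 Z12.00
G1 X-9.53 Y-5.50 E0.1894
G1 X-5.50 Y-9.53 E0.3789
G1 X0.00 Y-11.00 E0.5683
G1 X5.50 Y-9.53 E0.7576
G1 X9.53 Y-5.50 E0.9472
G1 X11.00 Y0.00 E1.1365
G1 X10.06 Y3.52 E1.2577
G1 X6.50 Y4.47 E1.3803
G1 X2.47 Y8.50 E1.5698
G1 X1.94 Y10.48 E1.6380
G1 X0.00 Y11.00 E1.7048
G1 X-5.50 Y9.53 E1.8941
G1 X-9.53 Y5.50 E2.0837
G1 X-11.00 Y0.00 E2.2731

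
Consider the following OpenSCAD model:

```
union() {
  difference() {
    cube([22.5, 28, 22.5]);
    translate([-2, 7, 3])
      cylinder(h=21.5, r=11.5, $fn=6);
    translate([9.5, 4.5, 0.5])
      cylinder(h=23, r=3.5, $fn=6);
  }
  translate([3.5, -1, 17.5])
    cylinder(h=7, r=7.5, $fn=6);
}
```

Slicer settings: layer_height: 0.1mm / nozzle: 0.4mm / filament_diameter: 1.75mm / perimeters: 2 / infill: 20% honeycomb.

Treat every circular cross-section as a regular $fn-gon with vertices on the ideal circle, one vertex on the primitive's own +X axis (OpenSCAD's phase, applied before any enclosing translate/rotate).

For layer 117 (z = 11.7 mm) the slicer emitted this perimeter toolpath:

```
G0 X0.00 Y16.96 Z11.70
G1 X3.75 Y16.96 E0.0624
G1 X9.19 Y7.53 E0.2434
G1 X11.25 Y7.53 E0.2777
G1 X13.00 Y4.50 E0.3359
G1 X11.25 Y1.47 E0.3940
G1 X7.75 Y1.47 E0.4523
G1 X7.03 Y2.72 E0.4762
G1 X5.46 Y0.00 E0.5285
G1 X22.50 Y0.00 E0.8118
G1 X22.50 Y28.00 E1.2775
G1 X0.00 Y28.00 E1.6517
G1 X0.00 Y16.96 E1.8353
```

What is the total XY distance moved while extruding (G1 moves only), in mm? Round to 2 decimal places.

110.36 mm

Sum the Euclidean lengths of each G1 segment: total = 110.36 mm.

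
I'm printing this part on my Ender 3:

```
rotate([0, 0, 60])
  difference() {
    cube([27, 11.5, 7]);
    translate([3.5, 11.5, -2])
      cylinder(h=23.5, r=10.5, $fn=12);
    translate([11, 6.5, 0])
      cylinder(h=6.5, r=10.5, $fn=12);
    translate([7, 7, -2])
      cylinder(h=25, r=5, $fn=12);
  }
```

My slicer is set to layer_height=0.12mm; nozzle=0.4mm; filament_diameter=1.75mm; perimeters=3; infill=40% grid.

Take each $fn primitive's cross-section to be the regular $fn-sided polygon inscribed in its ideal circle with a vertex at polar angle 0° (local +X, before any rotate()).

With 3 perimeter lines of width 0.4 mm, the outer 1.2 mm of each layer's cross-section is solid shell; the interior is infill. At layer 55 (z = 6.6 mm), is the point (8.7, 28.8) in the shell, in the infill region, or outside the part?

At z = 6.6 mm: the cube is present — its section is the full 27×11.5 rectangle; the cylinder at (3.5, 11.5): section is a regular 12-gon, circumradius r=10.5; the cylinder at (11, 6.5) is not intersected at this z (z outside [0, 6.5]); the r=5 cylinder at (7, 7) contributes a regular 12-gon of circumradius 5; After the difference (first − rest): starting from the 27×11.5 cube, the r=10.5 cylinder at (3.5, 11.5) partially overlaps it — only the 117.80 mm² overlap (of its 330.75 mm²) is removed, clipping the outline; the r=5 cylinder at (7, 7) partially overlaps it — only the 1.10 mm² overlap (of its 75.00 mm²) is removed, clipping the outline — 1 connected region; (whole slice rotated 60° about Z — lengths, areas and connectivity unchanged). Overall, the cross-section is a single solid region. Undo the 60° rotation: the query point maps to (29.292, 6.866) in the un-rotated model frame. The nearest boundary edge runs (27.00, 11.50)→(27.00, 0.00); distance from the point to it = 2.29 mm. The point is not inside any of the regions above, so it lies outside the cross-section (2.29 mm from the nearest boundary).

outside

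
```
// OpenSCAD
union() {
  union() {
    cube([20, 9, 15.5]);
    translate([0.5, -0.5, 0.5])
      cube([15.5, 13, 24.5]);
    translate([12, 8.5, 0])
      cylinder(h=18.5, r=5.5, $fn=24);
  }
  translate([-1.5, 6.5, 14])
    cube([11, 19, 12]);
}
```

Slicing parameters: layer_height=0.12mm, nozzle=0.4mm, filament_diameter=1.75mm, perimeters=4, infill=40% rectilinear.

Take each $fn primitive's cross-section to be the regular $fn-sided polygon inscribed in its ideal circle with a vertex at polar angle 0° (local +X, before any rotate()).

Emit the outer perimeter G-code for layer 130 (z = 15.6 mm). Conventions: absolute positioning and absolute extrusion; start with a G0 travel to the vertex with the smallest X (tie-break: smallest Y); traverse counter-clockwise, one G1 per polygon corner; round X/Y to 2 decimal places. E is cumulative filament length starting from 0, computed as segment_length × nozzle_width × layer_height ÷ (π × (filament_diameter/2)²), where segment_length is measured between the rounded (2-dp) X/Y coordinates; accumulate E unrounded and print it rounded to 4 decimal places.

G0 X-1.50 Y6.50 Z15.60
G1 X0.50 Y6.50 E0.0399
G1 X0.50 Y-0.50 E0.1796
G1 X16.00 Y-0.50 E0.4889
G1 X16.00 Y4.76 E0.5939
G1 X16.76 Y5.75 E0.6188
G1 X17.31 Y7.08 E0.6475
G1 X17.50 Y8.50 E0.6761
G1 X17.31 Y9.92 E0.7047
G1 X16.76 Y11.25 E0.7334
G1 X16.00 Y12.24 E0.7583
G1 X16.00 Y12.50 E0.7635
G1 X15.74 Y12.50 E0.7687
G1 X14.75 Y13.26 E0.7936
G1 X13.42 Y13.81 E0.8223
G1 X12.00 Y14.00 E0.8509
G1 X10.58 Y13.81 E0.8795
G1 X9.50 Y13.37 E0.9028
G1 X9.50 Y25.50 E1.1449
G1 X-1.50 Y25.50 E1.3644
G1 X-1.50 Y6.50 E1.7435

At z = 15.6 mm: the cube does not reach this height (z outside [0, 15.5]); the 15.5×13 cube at (0.5, -0.5) contributes its full rectangle; the r=5.5 cylinder at (12, 8.5) gives a regular 24-gon of circumradius 5.5 (constant along its height); Merging all regions: the regions partially overlap (shared area 78.92 mm²), so overlapping operands fuse into one piece — 1 connected region; the cube at (-1.5, 6.5) (footprint 11×19) is included at this height; Merging all regions: the regions partially overlap (shared area 54.58 mm²), so overlapping operands fuse into one piece — 1 connected region. The outline is a single polygon with 20 vertices. Extrusion per mm of travel: 0.4 × 0.12 / (π × 0.875²) = 0.019956. Accumulating E over each segment gives final E = 1.7435.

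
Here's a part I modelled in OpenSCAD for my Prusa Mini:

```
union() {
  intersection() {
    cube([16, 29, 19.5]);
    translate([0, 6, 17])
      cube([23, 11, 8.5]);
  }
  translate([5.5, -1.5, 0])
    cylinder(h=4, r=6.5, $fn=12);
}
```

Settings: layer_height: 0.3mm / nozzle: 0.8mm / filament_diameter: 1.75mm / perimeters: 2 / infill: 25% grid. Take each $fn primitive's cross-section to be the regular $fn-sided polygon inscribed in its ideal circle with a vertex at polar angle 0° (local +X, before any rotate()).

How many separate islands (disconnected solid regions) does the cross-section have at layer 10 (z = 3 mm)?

At z = 3 mm: the cube (footprint 16×29) is included at this height; the cube at (0, 6) is absent (z outside [17, 25.5]); Keeping only the common overlap: at least one operand is absent at this height, so nothing remains; the r=6.5 cylinder at (5.5, -1.5) contributes a regular 12-gon of circumradius 6.5; Combining (union): only the r=6.5 cylinder at (5.5, -1.5) is present, so the union is just that shape — 1 connected region. Overall, the cross-section is a single solid region. Island count = 1.

1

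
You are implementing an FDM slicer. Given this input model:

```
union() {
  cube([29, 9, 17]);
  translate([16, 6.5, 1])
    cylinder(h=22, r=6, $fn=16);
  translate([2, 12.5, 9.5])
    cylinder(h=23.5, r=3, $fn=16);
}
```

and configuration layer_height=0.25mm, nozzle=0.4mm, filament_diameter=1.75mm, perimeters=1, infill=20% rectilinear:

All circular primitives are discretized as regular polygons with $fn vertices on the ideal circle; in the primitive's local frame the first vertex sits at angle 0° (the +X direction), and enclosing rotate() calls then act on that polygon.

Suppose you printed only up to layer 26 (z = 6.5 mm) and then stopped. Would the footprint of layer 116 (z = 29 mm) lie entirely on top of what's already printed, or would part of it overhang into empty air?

part overhangs

Compare the two slices. At z = 6.5: the cube (footprint 29×9) is included at this height (area 261.00 mm²); the r=6 cylinder at (16, 6.5) contributes a regular 16-gon of circumradius 6 (area = (16/2)·6.000²·sin(360°/16) = 110.21 mm²); the cylinder at (2, 12.5) is absent (z outside [9.5, 33]); Merging all regions: the regions partially overlap — summed areas 371.21 mm² minus the doubly-counted overlap 83.84 mm² gives 287.37 mm² — area = 287.37 mm². At z = 29: the cube does not reach this height (z outside [0, 17]); the cylinder at (16, 6.5) is not intersected at this z (z outside [1, 23]); the cylinder at (2, 12.5): section is a regular 16-gon, circumradius r=3 (area = (16/2)·3.000²·sin(360°/16) = 27.55 mm²); Taking the union: only the r=3 cylinder at (2, 12.5) is present, so the union is just that shape — area = 27.55 mm². Checking containment: at z = 29 the cross-section extends beyond the z = 6.5 cross-section by about 27.55 mm².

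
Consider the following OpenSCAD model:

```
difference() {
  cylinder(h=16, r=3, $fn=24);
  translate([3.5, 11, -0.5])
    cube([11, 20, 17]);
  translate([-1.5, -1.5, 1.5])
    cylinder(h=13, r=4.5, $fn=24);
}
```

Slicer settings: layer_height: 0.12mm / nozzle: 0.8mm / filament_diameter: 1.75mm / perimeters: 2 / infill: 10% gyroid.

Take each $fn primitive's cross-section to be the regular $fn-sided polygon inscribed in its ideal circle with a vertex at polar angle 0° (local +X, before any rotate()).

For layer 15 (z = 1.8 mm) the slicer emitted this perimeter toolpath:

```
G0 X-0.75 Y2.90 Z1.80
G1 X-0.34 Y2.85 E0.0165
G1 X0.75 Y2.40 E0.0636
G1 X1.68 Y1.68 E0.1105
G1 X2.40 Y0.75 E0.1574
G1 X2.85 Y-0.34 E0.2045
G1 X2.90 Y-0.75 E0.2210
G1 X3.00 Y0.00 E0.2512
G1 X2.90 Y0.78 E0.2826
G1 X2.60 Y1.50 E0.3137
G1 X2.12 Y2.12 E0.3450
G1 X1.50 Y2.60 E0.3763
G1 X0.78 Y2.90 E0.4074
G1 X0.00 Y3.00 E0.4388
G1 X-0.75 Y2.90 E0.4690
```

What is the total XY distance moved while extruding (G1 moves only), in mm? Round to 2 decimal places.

11.75 mm

Sum the Euclidean lengths of each G1 segment: total = 11.75 mm.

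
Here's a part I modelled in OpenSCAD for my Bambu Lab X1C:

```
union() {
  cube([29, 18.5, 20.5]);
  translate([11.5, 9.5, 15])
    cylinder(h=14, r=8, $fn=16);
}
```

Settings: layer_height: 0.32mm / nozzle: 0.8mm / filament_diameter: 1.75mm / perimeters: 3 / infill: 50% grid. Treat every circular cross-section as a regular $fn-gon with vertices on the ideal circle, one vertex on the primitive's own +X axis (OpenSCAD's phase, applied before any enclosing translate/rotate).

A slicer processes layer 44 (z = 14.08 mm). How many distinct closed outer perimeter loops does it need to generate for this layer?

At z = 14.08 mm: the cube (footprint 29×18.5) is included at this height; the cylinder at (11.5, 9.5) is not intersected at this z (z outside [15, 29]); Combining (union): only the 29×18.5 cube is present, so the union is just that shape — 1 connected region. The result has 1 disconnected region.

1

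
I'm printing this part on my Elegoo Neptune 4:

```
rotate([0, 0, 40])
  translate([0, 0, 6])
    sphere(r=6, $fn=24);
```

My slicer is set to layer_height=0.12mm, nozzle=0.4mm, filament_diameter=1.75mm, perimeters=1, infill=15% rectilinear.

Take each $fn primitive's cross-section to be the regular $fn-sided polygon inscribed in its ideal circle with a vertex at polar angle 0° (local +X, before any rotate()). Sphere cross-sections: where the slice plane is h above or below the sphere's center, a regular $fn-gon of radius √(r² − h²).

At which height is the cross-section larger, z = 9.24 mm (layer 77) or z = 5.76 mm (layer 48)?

Layer 77 (z = 9.24): the r=6 sphere slices to a regular 24-gon of circumradius 5.050 (√(r²−h²) with h=3.24 from center) (area = (24/2)·5.050²·sin(360°/24) = 79.21 mm²); (whole slice rotated 40° about Z — lengths, areas and connectivity unchanged). So its area = 79.21 mm². Layer 48 (z = 5.76): the r=6 sphere slices to a regular 24-gon of circumradius 5.995 (√(r²−h²) with h=0.24 from center) (area = (24/2)·5.995²·sin(360°/24) = 111.63 mm²); (rotated 40° about Z; rotation is an isometry so areas/perimeters/island counts are preserved). So its area = 111.63 mm². Layer 48 is larger (111.63 vs 79.21 mm²).

layer 48 (z = 5.76 mm)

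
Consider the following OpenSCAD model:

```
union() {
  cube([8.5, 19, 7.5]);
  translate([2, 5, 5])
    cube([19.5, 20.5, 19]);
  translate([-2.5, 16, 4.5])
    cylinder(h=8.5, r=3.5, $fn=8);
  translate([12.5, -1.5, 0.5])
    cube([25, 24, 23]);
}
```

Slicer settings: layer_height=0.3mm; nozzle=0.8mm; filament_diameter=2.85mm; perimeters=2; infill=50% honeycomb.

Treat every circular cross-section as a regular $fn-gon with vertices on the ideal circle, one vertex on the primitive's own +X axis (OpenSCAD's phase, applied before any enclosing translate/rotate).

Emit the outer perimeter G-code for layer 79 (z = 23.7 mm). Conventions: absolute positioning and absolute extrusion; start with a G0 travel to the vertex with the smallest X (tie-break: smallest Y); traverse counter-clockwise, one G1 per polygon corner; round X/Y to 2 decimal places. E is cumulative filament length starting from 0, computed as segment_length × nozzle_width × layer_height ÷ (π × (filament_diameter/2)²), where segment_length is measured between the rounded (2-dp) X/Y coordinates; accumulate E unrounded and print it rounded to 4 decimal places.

G0 X2.00 Y5.00 Z23.70
G1 X21.50 Y5.00 E0.7336
G1 X21.50 Y25.50 E1.5048
G1 X2.00 Y25.50 E2.2385
G1 X2.00 Y5.00 E3.0097

At z = 23.7 mm: the cube does not reach this height (z outside [0, 7.5]); the cube at (2, 5) (footprint 19.5×20.5) is included at this height; the cylinder at (-2.5, 16) is not intersected at this z (z outside [4.5, 13]); the cube at (12.5, -1.5) does not reach this height (z outside [0.5, 23.5]); Merging all regions: only the 19.5×20.5 cube at (2, 5) is present, so the union is just that shape — 1 connected region. The outline is a single polygon with 4 vertices. Extrusion per mm of travel: 0.8 × 0.3 / (π × 1.425²) = 0.037621. Accumulating E over each segment gives final E = 3.0097.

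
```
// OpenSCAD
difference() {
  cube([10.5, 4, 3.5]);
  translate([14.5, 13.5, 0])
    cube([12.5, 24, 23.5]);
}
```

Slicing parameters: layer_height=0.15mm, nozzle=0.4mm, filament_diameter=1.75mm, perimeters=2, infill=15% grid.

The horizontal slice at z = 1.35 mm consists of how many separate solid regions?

1

At z = 1.35 mm: the cube is present — its section is the full 10.5×4 rectangle; the cube at (14.5, 13.5) is present — its section is the full 12.5×24 rectangle; Taking the first minus the rest: starting from the 10.5×4 cube, the 12.5×24 cube at (14.5, 13.5) misses the remaining region (no effect) — 1 connected region. The result has 1 disconnected region.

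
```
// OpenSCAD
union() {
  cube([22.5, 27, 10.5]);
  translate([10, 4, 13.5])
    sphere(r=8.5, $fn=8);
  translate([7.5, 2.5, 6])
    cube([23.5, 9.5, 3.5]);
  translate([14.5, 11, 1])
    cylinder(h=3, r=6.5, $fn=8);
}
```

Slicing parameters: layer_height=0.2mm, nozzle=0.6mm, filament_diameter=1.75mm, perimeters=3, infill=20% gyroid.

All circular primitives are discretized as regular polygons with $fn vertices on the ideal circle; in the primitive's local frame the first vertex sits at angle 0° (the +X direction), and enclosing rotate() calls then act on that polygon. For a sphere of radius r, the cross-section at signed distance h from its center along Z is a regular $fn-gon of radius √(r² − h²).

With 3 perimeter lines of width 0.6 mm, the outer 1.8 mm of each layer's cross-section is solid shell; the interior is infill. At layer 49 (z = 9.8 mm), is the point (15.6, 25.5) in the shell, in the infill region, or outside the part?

At z = 9.8 mm: the cube is present — its section is the full 22.5×27 rectangle; the r=8.5 sphere at (10, 4) contributes a regular 8-gon of circumradius √(8.5²−3.7²) = 7.652; the cube at (7.5, 2.5) does not reach this height (z outside [6, 9.5]); the cylinder at (14.5, 11) is absent (z outside [1, 4]); Combining (union): the regions partially overlap (shared area 137.41 mm²), so overlapping operands fuse into one piece — 1 connected region. Overall, the cross-section is a single solid region. The nearest boundary edge runs (0.00, 27.00)→(22.50, 27.00); distance from the point to it = 1.50 mm. The point is inside the cross-section, 1.50 mm from the nearest boundary — within the 1.8 mm shell band (3 × 0.6).

shell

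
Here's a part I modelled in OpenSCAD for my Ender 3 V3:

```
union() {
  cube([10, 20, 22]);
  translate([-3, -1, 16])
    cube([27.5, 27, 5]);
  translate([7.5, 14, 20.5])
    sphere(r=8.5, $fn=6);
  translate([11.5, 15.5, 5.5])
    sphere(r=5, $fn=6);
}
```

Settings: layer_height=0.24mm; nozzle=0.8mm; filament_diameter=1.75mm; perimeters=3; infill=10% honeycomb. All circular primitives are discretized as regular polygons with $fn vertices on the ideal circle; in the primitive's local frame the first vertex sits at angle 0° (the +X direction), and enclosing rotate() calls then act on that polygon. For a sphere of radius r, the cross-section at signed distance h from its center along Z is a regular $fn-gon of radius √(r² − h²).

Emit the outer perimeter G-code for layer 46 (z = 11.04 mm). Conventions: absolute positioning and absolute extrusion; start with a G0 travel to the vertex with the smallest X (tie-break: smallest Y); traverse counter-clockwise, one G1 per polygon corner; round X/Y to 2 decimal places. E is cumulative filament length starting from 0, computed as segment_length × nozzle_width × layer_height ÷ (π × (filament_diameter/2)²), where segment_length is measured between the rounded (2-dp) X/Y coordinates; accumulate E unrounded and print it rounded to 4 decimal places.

At z = 11.04 mm: the 10×20 cube contributes its full rectangle; the cube at (-3, -1) does not reach this height (z outside [16, 21]); the sphere at (7.5, 14) is absent (|z−center|=9.460 > r=8.5); the sphere at (11.5, 15.5) is absent (|z−center|=5.540 > r=5); Combining (union): only the 10×20 cube is present, so the union is just that shape — 1 connected region. The outline is a single polygon with 4 vertices. Extrusion per mm of travel: 0.8 × 0.24 / (π × 0.875²) = 0.079824. Accumulating E over each segment gives final E = 4.7895.

G0 X0.00 Y0.00 Z11.04
G1 X10.00 Y0.00 E0.7982
G1 X10.00 Y20.00 E2.3947
G1 X0.00 Y20.00 E3.1930
G1 X0.00 Y0.00 E4.7895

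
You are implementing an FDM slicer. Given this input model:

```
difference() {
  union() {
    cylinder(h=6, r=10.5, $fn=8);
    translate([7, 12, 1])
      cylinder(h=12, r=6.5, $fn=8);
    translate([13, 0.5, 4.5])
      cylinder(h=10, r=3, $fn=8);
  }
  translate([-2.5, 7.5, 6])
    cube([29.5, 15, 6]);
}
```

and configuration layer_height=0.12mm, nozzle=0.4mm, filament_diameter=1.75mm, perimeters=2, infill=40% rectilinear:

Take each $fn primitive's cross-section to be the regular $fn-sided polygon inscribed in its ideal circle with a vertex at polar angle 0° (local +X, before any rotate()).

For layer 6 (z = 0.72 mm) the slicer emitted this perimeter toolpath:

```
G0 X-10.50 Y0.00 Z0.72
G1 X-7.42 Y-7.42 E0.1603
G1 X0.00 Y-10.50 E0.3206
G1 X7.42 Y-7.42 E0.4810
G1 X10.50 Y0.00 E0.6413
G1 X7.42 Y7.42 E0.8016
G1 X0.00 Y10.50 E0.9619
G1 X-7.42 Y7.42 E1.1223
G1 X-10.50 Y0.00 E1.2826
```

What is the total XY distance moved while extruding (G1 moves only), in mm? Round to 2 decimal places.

64.27 mm

Sum the Euclidean lengths of each G1 segment: total = 64.27 mm.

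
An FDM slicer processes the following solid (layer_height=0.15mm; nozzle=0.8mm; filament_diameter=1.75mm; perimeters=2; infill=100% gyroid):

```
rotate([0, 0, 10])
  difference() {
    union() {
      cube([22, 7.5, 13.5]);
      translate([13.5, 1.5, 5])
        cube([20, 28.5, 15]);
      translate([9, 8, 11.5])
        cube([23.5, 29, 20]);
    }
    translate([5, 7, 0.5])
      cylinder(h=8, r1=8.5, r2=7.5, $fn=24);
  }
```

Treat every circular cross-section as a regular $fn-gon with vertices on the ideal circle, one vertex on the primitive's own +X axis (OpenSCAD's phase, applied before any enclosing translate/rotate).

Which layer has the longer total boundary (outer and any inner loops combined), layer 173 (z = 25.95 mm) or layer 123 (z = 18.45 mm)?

Layer 173 (z = 25.95): the cube is absent (z outside [0, 13.5]); the cube at (13.5, 1.5) does not reach this height (z outside [5, 20]); the cube at (9, 8) (footprint 23.5×29) is included at this height (perimeter 105.00 mm); Merging all regions: only the 23.5×29 cube at (9, 8) is present, so the union is just that shape — boundary = 105.00 mm; the cone at (5, 7) is absent (z outside [0.5, 8.5]); After the difference (first − rest): none of the subtracted shapes is present at this height, so that combined region is unchanged — boundary = 105.00 mm; (rotated 10° about Z; rotation is an isometry so areas/perimeters/island counts are preserved). So its perimeter = 105.00 mm. Layer 123 (z = 18.45): the cube is not intersected at this z (z outside [0, 13.5]); the cube at (13.5, 1.5) is present — its section is the full 20×28.5 rectangle (perimeter 97.00 mm); the cube at (9, 8) is present — its section is the full 23.5×29 rectangle (perimeter 105.00 mm); Taking the union: the regions partially overlap (shared area 418.00 mm²), so the edge portions inside another operand are dropped and the merged outline is re-measured after clipping — boundary = 120.00 mm; the cone at (5, 7) is absent (z outside [0.5, 8.5]); After the difference (first − rest): none of the subtracted shapes is present at this height, so the result so far is unchanged — boundary = 120.00 mm; (rotated 10° about Z; rotation is an isometry so areas/perimeters/island counts are preserved). So its perimeter = 120.00 mm. Layer 123 is larger (120.00 vs 105.00 mm).

layer 123 (z = 18.45 mm)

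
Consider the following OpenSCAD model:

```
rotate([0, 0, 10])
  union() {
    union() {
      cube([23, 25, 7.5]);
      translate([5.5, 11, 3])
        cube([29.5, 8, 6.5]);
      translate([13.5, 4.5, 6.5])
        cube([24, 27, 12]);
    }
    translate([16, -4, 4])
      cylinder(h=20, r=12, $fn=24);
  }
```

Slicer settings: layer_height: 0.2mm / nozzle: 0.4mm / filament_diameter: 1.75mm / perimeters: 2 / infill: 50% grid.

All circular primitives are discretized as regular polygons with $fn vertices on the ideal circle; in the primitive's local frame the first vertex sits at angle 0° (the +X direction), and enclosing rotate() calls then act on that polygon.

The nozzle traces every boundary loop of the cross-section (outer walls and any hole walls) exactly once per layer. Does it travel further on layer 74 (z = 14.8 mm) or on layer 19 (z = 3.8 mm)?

Layer 74 (z = 14.8): the cube does not reach this height (z outside [0, 7.5]); the cube at (5.5, 11) does not reach this height (z outside [3, 9.5]); the 24×27 cube at (13.5, 4.5) contributes its full rectangle (perimeter 102.00 mm); Combining (union): only the 24×27 cube at (13.5, 4.5) is present, so the union is just that shape — boundary = 102.00 mm; the r=12 cylinder at (16, -4) contributes a regular 24-gon of circumradius 12 (perimeter = 2·24·12.000·sin(180°/24) = 75.18 mm); Merging all regions: the regions partially overlap (shared area 28.12 mm²), so the edge portions inside another operand are dropped and the merged outline is re-measured after clipping — boundary = 151.15 mm; (rotated 10° about Z; rotation is an isometry so areas/perimeters/island counts are preserved). So its perimeter = 151.15 mm. Layer 19 (z = 3.8): the cube is present — its section is the full 23×25 rectangle (perimeter 96.00 mm); the cube at (5.5, 11) is present — its section is the full 29.5×8 rectangle (perimeter 75.00 mm); the cube at (13.5, 4.5) is not intersected at this z (z outside [6.5, 18.5]); Merging all regions: the regions partially overlap (shared area 140.00 mm²), so the edge portions inside another operand are dropped and the merged outline is re-measured after clipping — boundary = 120.00 mm; the cylinder at (16, -4) is not intersected at this z (z outside [4, 24]); Combining (union): only that combined region is present, so the union is just that shape — boundary = 120.00 mm; (rotated 10° about Z; rotation is an isometry so areas/perimeters/island counts are preserved). So its perimeter = 120.00 mm. Layer 74 is larger (151.15 vs 120.00 mm).

layer 74 (z = 14.8 mm)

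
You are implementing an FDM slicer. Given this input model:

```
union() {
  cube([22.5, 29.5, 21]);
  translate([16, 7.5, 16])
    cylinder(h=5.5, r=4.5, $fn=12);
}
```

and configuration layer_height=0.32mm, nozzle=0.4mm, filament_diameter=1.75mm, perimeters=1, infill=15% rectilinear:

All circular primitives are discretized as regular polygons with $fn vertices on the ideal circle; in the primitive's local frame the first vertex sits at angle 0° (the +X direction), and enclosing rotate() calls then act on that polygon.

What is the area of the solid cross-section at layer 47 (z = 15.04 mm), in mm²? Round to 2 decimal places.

At z = 15.04 mm: the 22.5×29.5 cube contributes its full rectangle (area 663.75 mm²); the cylinder at (16, 7.5) is absent (z outside [16, 21.5]); Combining (union): only the 22.5×29.5 cube is present, so the union is just that shape — area = 663.75 mm². Overall, the cross-section is a single solid region. Net area = 663.75 mm².

663.75 mm²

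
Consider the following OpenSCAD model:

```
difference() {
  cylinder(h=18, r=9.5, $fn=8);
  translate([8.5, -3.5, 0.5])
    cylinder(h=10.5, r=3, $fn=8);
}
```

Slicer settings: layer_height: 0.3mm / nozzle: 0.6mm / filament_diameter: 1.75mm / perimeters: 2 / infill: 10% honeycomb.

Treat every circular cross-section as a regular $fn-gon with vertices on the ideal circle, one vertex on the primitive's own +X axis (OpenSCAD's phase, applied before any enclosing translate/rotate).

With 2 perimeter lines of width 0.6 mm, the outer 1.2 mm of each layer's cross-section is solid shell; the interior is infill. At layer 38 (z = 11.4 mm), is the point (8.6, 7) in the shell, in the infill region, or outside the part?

outside

At z = 11.4 mm: the cylinder: section is a regular 8-gon, circumradius r=9.5; the cylinder at (8.5, -3.5) is not intersected at this z (z outside [0.5, 11]); Taking the first minus the rest: none of the subtracted shapes is present at this height, so the r=9.5 cylinder is unchanged — 1 connected region. Overall, the cross-section is a single solid region. The nearest boundary edge runs (9.50, 0.00)→(6.72, 6.72); distance from the point to it = 1.85 mm. The point is not inside any of the regions above, so it lies outside the cross-section (1.85 mm from the nearest boundary).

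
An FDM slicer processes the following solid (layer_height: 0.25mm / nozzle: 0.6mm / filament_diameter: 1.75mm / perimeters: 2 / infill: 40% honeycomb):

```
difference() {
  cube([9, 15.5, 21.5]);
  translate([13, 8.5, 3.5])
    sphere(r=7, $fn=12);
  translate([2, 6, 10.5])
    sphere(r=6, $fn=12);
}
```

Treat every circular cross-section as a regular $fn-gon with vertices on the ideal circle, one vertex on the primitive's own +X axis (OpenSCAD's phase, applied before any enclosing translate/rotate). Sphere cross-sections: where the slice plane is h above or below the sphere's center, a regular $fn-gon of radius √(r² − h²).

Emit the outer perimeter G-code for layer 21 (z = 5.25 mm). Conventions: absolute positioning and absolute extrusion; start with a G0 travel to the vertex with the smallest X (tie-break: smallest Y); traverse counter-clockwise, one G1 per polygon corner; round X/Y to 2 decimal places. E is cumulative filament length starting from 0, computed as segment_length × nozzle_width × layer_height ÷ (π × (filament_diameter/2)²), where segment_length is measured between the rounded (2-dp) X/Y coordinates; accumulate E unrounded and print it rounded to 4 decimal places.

At z = 5.25 mm: the cube is present — its section is the full 9×15.5 rectangle; the r=7 sphere at (13, 8.5) contributes a regular 12-gon of circumradius √(7²−1.75²) = 6.778; the r=6 sphere at (2, 6) slices to a regular 12-gon of circumradius 2.905 (√(r²−h²) with h=5.25 from center); After the difference (first − rest): starting from the 9×15.5 cube, the r=7 sphere at (13, 8.5) partially overlaps it — only the 19.25 mm² overlap (of its 137.81 mm²) is removed, clipping the outline; the r=6 sphere at (2, 6) partially overlaps it — only the 22.98 mm² overlap (of its 25.31 mm²) is removed, clipping the outline — 1 connected region. The outline is a single polygon with 20 vertices. Extrusion per mm of travel: 0.6 × 0.25 / (π × 0.875²) = 0.062363. Accumulating E over each segment gives final E = 3.7683.

G0 X0.00 Y0.00 Z5.25
G1 X9.00 Y0.00 E0.5613
G1 X9.00 Y3.24 E0.7633
G1 X7.13 Y5.11 E0.9282
G1 X6.22 Y8.50 E1.1471
G1 X7.13 Y11.89 E1.3660
G1 X9.00 Y13.76 E1.5310
G1 X9.00 Y15.50 E1.6395
G1 X0.00 Y15.50 E2.2007
G1 X0.00 Y7.97 E2.6703
G1 X0.55 Y8.52 E2.7188
G1 X2.00 Y8.90 E2.8123
G1 X3.45 Y8.52 E2.9058
G1 X4.52 Y7.45 E3.0002
G1 X4.90 Y6.00 E3.0936
G1 X4.52 Y4.55 E3.1871
G1 X3.45 Y3.48 E3.2815
G1 X2.00 Y3.10 E3.3750
G1 X0.55 Y3.48 E3.4684
G1 X0.00 Y4.03 E3.5169
G1 X0.00 Y0.00 E3.7683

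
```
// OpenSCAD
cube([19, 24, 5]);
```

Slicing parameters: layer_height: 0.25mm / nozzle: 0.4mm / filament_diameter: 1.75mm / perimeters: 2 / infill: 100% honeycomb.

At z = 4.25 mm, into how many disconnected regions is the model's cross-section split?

At z = 4.25 mm: the cube (footprint 19×24) is included at this height. The result has 1 disconnected region.

1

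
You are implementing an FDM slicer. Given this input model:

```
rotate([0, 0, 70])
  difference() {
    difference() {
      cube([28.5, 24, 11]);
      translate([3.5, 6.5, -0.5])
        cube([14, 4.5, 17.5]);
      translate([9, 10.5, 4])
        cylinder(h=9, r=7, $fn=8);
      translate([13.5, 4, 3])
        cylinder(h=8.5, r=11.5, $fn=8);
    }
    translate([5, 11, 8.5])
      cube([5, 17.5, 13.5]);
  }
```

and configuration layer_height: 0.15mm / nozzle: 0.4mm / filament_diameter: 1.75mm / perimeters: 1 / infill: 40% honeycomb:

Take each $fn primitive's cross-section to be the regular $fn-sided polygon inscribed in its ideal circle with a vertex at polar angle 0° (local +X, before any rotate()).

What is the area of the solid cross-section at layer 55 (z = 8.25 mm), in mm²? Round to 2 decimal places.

372.72 mm²

At z = 8.25 mm: the cube is present — its section is the full 28.5×24 rectangle (area 684.00 mm²); the 14×4.5 cube at (3.5, 6.5) contributes its full rectangle (area 63.00 mm²); the r=7 cylinder at (9, 10.5) gives a regular 8-gon of circumradius 7 (constant along its height) (area = (8/2)·7.000²·sin(360°/8) = 138.59 mm²); the r=11.5 cylinder at (13.5, 4) gives a regular 8-gon of circumradius 11.5 (constant along its height) (area = (8/2)·11.500²·sin(360°/8) = 374.06 mm²); Subtracting the remaining from the first: starting from the 28.5×24 cube (684.00 mm²), the 14×4.5 cube at (3.5, 6.5) lies wholly inside it (removes its full 63.00 mm² and its 37.00 mm outline becomes a hole wall); the r=7 cylinder at (9, 10.5) partially overlaps it — only the 85.74 mm² overlap (of its 138.59 mm²) is removed, clipping the outline; the r=11.5 cylinder at (13.5, 4) partially overlaps it — only the 162.54 mm² overlap (of its 374.06 mm²) is removed, clipping the outline — area = 372.72 mm²; the cube at (5, 11) is not intersected at this z (z outside [8.5, 22]); Taking the first minus the rest: none of the subtracted shapes is present at this height, so that combined region is unchanged — area = 372.72 mm²; (whole slice rotated 70° about Z — lengths, areas and connectivity unchanged). Overall, the cross-section is a single solid region. Net area = 372.72 mm².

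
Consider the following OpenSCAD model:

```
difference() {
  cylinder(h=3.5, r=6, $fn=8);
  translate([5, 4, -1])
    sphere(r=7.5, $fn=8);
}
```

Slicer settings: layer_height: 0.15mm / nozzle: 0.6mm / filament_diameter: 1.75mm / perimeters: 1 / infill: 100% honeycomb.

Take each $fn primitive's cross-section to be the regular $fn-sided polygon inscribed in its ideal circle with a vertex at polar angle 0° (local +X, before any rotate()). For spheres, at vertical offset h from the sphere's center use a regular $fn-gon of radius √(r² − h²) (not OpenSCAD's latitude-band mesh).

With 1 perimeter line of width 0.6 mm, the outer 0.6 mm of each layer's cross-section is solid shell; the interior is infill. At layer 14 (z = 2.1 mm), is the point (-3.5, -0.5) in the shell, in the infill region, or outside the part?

infill

At z = 2.1 mm: the r=6 cylinder gives a regular 8-gon of circumradius 6 (constant along its height); the r=7.5 sphere at (5, 4) contributes a regular 8-gon of circumradius √(7.5²−3.1²) = 6.829; Taking the first minus the rest: starting from the r=6 cylinder, the r=7.5 sphere at (5, 4) partially overlaps it — only the 42.19 mm² overlap (of its 131.92 mm²) is removed, clipping the outline — 1 connected region. Overall, the cross-section is a single solid region. The nearest boundary edge runs (-4.24, -4.24)→(-6.00, 0.00); distance from the point to it = 2.12 mm. The point is inside the cross-section and 2.12 mm from the nearest boundary — more than the 0.6 mm shell width (1 × 0.6), so it's in the infill interior.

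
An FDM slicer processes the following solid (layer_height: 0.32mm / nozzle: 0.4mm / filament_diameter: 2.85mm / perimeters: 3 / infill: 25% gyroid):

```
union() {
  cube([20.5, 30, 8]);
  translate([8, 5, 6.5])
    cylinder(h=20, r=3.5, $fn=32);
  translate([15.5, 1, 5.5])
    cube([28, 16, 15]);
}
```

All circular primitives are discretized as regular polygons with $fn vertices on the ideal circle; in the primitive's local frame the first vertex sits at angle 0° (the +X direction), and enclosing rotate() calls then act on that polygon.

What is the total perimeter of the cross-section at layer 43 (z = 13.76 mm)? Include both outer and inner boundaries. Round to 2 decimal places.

109.96 mm

At z = 13.76 mm: the cube is not intersected at this z (z outside [0, 8]); the r=3.5 cylinder at (8, 5) gives a regular 32-gon of circumradius 3.5 (constant along its height) (perimeter = 2·32·3.500·sin(180°/32) = 21.96 mm); the 28×16 cube at (15.5, 1) contributes its full rectangle (perimeter 88.00 mm); Merging all regions: the 2 present regions are separate (no shared area or edge), so areas and boundary lengths simply add and each stays a separate island — boundary = 109.96 mm. Overall, the cross-section has 2 separate islands. Total boundary length (outer) = 109.96 mm.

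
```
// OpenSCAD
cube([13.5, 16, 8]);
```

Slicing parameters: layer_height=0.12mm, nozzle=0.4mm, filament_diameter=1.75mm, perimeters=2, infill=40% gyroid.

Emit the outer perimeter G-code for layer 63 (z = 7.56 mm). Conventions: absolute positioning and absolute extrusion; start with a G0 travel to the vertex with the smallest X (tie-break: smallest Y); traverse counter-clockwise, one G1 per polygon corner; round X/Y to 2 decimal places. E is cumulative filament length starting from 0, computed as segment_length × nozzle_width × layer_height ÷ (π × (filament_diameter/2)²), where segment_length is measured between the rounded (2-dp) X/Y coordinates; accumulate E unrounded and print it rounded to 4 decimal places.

At z = 7.56 mm: the cube (footprint 13.5×16) is included at this height. The outline is a single polygon with 4 vertices. Extrusion per mm of travel: 0.4 × 0.12 / (π × 0.875²) = 0.019956. Accumulating E over each segment gives final E = 1.1774.

G0 X0.00 Y0.00 Z7.56
G1 X13.50 Y0.00 E0.2694
G1 X13.50 Y16.00 E0.5887
G1 X0.00 Y16.00 E0.8581
G1 X0.00 Y0.00 E1.1774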